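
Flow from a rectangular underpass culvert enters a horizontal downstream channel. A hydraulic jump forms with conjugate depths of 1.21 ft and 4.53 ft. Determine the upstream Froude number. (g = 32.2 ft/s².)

For a rectangular channel the momentum equation gives q² = ½·g·y₁·y₂·(y₁ + y₂) = ½×32.2×1.21×4.53×5.74 = 507.
q = √507 = 22.5 ft²/s.
V₁ = q/y₁ = 18.6 ft/s; Fr₁ = V₁/√(g·y₁) = 2.98.

Fr₁ = 2.98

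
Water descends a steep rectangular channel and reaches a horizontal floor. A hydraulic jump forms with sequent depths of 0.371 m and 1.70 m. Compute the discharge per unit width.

q = 2.53 m²/s

For a rectangular channel the momentum equation gives q² = ½·g·y₁·y₂·(y₁ + y₂) = ½×9.81×0.371×1.70×2.07 = 6.41.
q = √6.41 = 2.53 m²/s.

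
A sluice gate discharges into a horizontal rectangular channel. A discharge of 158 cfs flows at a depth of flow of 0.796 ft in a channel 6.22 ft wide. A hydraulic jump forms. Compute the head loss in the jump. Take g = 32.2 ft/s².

ΔE = 9.68 ft

q = Q/b = 158/6.22 = 25.4 ft²/s; V₁ = q/y₁ = 31.9 ft/s. Fr₁ = V₁/√(g·y₁) = 6.30.
Conjugate-depth relation: y₂/y₁ = ½[√(1 + 8Fr₁²) − 1] = ½[√318.9 − 1] = 8.43.
y₂ = 8.43 × 0.796 = 6.71 ft.
Head loss: ΔE = (y₂ − y₁)³/(4y₁y₂) = (6.71 − 0.796)³/(4×0.796×6.71) = 207/21.4 = 9.68 ft.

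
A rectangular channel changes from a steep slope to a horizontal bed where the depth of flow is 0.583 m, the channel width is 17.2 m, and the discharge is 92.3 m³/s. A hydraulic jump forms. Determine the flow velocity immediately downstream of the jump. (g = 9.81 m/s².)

q = Q/b = 92.3/17.2 = 5.37 m²/s; V₁ = q/y₁ = 9.20 m/s. Fr₁ = V₁/√(g·y₁) = 3.85.
Sequent-depth ratio: y₂/y₁ = ½[√(1 + 8Fr₁²) − 1] = ½[√119.5 − 1] = 4.97.
y₂ = 4.97 × 0.583 = 2.90 m.
V₂ = q/y₂ = 5.37/2.90 = 1.85 m/s.

V₂ = 1.85 m/s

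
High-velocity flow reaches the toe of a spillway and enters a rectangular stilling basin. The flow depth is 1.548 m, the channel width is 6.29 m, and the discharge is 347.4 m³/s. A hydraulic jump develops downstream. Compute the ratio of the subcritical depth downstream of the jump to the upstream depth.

y₂/y₁ = 12.46

q = Q/b = 347.4/6.29 = 55.23 m²/s; V₁ = q/y₁ = 35.68 m/s. Fr₁ = V₁/√(g·y₁) = 9.156.
By Bélanger, y₂/y₁ = ½[√(1 + 8Fr₁²) − 1] = ½[√671.60 − 1] = 12.46.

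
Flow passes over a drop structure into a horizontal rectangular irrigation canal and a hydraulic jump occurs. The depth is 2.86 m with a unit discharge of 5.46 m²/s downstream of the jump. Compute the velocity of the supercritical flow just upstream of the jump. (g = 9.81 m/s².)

V₁ = 8.92 m/s

V₂ = q/y₂ = 5.46/2.86 = 1.91 m/s; Fr₂ = V₂/√(g·y₂) = 0.360.
Applying the sequent-depth relation in reverse, y₁/y₂ = ½[√(1 + 8Fr₂²) − 1] = ½[√2.039 − 1] = 0.214.
y₁ = 0.214 × 2.86 = 0.612 m.
V₁ = q/y₁ = 5.46/0.612 = 8.92 m/s.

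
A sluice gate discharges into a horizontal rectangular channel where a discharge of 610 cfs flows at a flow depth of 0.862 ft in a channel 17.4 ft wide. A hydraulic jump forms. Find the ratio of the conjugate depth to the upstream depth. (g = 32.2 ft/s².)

q = Q/b = 610/17.4 = 35.1 ft²/s; V₁ = q/y₁ = 40.7 ft/s. Fr₁ = V₁/√(g·y₁) = 7.72.
From the momentum equation for a rectangular channel, y₂/y₁ = ½[√(1 + 8Fr₁²) − 1] = ½[√477.7 − 1] = 10.4.

y₂/y₁ = 10.4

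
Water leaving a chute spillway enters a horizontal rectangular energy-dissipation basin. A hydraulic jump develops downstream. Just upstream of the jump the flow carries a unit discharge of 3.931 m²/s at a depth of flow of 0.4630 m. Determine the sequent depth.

y₂ = 2.387 m

V₁ = q/y₁ = 3.931/0.4630 = 8.490 m/s. Fr₁ = V₁/√(g·y₁) = 8.490/√(9.81×0.4630) = 3.984.
Sequent-depth ratio: y₂/y₁ = ½[√(1 + 8Fr₁²) − 1] = ½[√127.97 − 1] = 5.156.
y₂ = 5.156 × 0.4630 = 2.387 m.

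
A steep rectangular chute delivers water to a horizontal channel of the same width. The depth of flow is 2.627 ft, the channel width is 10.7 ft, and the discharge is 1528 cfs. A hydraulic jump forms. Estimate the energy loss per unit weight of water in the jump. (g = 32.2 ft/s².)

ΔE = 27.09 ft

q = Q/b = 1528/10.7 = 142.8 ft²/s; V₁ = q/y₁ = 54.36 ft/s. Fr₁ = V₁/√(g·y₁) = 5.910.
Bélanger equation: y₂/y₁ = ½[√(1 + 8Fr₁²) − 1] = ½[√280.47 − 1] = 7.874.
y₂ = 7.874 × 2.627 = 20.68 ft.
V₂ = q/y₂ = 142.8/20.68 = 6.904 ft/s. E₁ = y₁ + V₁²/2g = 48.51 ft; E₂ = y₂ + V₂²/2g = 21.42 ft. ΔE = E₁ − E₂ = 27.09 ft.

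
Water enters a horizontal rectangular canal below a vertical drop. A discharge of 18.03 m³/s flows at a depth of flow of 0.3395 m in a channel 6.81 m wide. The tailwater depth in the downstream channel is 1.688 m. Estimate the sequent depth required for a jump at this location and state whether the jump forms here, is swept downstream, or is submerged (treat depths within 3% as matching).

q = Q/b = 18.03/6.81 = 2.648 m²/s; V₁ = q/y₁ = 7.798 m/s. Fr₁ = V₁/√(g·y₁) = 4.273.
By Bélanger, y₂/y₁ = ½[√(1 + 8Fr₁²) − 1] = ½[√147.08 − 1] = 5.564.
y₂ = 5.564 × 0.3395 = 1.889 m.
Tailwater y_tw = 1.688 m: y_tw < y₂, so the jump is swept downstream.

y₂ = 1.889 m; the jump is swept downstream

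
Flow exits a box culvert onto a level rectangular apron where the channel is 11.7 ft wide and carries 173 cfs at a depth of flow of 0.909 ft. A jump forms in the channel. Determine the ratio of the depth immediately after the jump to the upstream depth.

q = Q/b = 173/11.7 = 14.8 ft²/s; V₁ = q/y₁ = 16.3 ft/s. Fr₁ = V₁/√(g·y₁) = 3.01.
By Bélanger, y₂/y₁ = ½[√(1 + 8Fr₁²) − 1] = ½[√73.32 − 1] = 3.78.

y₂/y₁ = 3.78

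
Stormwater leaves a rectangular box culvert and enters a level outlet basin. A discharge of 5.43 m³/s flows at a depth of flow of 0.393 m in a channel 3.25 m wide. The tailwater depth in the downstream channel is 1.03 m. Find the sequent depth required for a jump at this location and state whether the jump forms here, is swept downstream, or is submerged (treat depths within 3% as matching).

y₂ = 1.02 m; the jump forms here

q = Q/b = 5.43/3.25 = 1.67 m²/s; V₁ = q/y₁ = 4.25 m/s. Fr₁ = V₁/√(g·y₁) = 2.17.
Sequent-depth ratio: y₂/y₁ = ½[√(1 + 8Fr₁²) − 1] = ½[√38.50 − 1] = 2.60.
y₂ = 2.60 × 0.393 = 1.02 m.
Tailwater y_tw = 1.03 m: y_tw ≈ y₂, so the jump forms here.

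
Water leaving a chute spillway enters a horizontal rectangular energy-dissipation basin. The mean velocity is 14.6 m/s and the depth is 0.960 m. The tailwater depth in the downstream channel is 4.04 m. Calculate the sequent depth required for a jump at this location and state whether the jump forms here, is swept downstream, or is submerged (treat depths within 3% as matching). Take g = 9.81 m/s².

y₂ = 6.00 m; the jump is swept downstream

Fr₁ = V₁/√(g·y₁) = 14.6/√(9.81×0.960) = 4.76.
Conjugate-depth relation: y₂/y₁ = ½[√(1 + 8Fr₁²) − 1] = ½[√182.1 − 1] = 6.25.
y₂ = 6.25 × 0.960 = 6.00 m.
Tailwater y_tw = 4.04 m: y_tw < y₂, so the jump is swept downstream.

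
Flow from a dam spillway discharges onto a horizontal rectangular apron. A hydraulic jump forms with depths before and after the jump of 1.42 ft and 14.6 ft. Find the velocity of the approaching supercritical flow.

For a rectangular channel the momentum equation gives q² = ½·g·y₁·y₂·(y₁ + y₂) = ½×32.2×1.42×14.6×16.0 = 5347.
q = √5347 = 73.1 ft²/s.
V₁ = q/y₁ = 73.1/1.42 = 51.5 ft/s.

V₁ = 51.5 ft/s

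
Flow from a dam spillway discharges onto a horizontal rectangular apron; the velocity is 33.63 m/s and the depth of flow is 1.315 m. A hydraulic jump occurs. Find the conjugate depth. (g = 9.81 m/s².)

y₂ = 16.77 m

Fr₁ = V₁/√(g·y₁) = 33.63/√(9.81×1.315) = 9.363.
From the momentum equation for a rectangular channel, y₂/y₁ = ½[√(1 + 8Fr₁²) − 1] = ½[√702.37 − 1] = 12.75.
y₂ = 12.75 × 1.315 = 16.77 m.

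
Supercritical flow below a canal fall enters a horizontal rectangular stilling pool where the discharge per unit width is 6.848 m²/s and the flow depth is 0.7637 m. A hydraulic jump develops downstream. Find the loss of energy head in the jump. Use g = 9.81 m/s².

V₁ = q/y₁ = 6.848/0.7637 = 8.967 m/s. Fr₁ = V₁/√(g·y₁) = 8.967/√(9.81×0.7637) = 3.276.
From the momentum equation for a rectangular channel, y₂/y₁ = ½[√(1 + 8Fr₁²) − 1] = ½[√86.858 − 1] = 4.160.
y₂ = 4.160 × 0.7637 = 3.177 m.
Head loss: ΔE = (y₂ − y₁)³/(4y₁y₂) = (3.177 − 0.7637)³/(4×0.7637×3.177) = 14.05/9.705 = 1.448 m.

ΔE = 1.448 m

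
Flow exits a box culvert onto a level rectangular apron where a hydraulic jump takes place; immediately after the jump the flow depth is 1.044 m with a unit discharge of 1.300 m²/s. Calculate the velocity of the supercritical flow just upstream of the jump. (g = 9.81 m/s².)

V₂ = q/y₂ = 1.300/1.044 = 1.245 m/s; Fr₂ = V₂/√(g·y₂) = 0.3891.
Applying the sequent-depth relation in reverse, y₁/y₂ = ½[√(1 + 8Fr₂²) − 1] = ½[√2.2112 − 1] = 0.2435.
y₁ = 0.2435 × 1.044 = 0.2542 m.
V₁ = q/y₁ = 1.300/0.2542 = 5.114 m/s.

V₁ = 5.114 m/s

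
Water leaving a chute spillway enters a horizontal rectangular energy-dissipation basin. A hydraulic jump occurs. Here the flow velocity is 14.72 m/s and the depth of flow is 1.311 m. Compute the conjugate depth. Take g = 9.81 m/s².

y₂ = 6.983 m

Fr₁ = V₁/√(g·y₁) = 14.72/√(9.81×1.311) = 4.105.
Sequent-depth ratio: y₂/y₁ = ½[√(1 + 8Fr₁²) − 1] = ½[√135.78 − 1] = 5.326.
y₂ = 5.326 × 1.311 = 6.983 m.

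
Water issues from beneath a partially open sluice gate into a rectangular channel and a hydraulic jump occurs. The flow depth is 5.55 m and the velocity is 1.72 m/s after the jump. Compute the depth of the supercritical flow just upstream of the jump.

y₁ = 0.549 m

Fr₂ = V₂/√(g·y₂) = 1.72/√(9.81×5.55) = 0.233.
Since the conjugate-depth ratio holds either way, y₁/y₂ = ½[√(1 + 8Fr₂²) − 1] = ½[√1.435 − 1] = 0.0989.
y₁ = 0.0989 × 5.55 = 0.549 m.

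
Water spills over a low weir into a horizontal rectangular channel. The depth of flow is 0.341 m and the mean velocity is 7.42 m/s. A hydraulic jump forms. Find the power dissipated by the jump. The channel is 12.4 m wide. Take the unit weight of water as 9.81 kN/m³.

Fr₁ = V₁/√(g·y₁) = 7.42/√(9.81×0.341) = 4.06.
Sequent-depth ratio: y₂/y₁ = ½[√(1 + 8Fr₁²) − 1] = ½[√132.7 − 1] = 5.26.
y₂ = 5.26 × 0.341 = 1.79 m.
Head loss: ΔE = (y₂ − y₁)³/(4y₁y₂) = (1.79 − 0.341)³/(4×0.341×1.79) = 3.06/2.45 = 1.25 m.
q = V₁·y₁ = 7.42 × 0.341 = 2.53 m²/s. Q = q·b = 2.53 × 12.4 = 31.4 m³/s. P = γ·Q·ΔE = 9.81 × 31.4 × 1.25 = 385 kW.

P = 385 kW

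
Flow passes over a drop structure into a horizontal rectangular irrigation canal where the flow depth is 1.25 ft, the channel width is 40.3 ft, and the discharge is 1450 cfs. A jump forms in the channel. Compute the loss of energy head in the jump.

ΔE = 6.33 ft

q = Q/b = 1450/40.3 = 36.0 ft²/s; V₁ = q/y₁ = 28.8 ft/s. Fr₁ = V₁/√(g·y₁) = 4.54.
Sequent-depth ratio: y₂/y₁ = ½[√(1 + 8Fr₁²) − 1] = ½[√165.7 − 1] = 5.94.
y₂ = 5.94 × 1.25 = 7.42 ft.
Head loss: ΔE = (y₂ − y₁)³/(4y₁y₂) = (7.42 − 1.25)³/(4×1.25×7.42) = 235/37.1 = 6.33 ft.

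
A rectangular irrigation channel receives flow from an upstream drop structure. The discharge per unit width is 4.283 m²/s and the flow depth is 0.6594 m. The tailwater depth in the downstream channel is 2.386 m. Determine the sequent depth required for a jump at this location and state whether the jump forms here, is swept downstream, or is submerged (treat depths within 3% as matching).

y₂ = 2.075 m; the jump is submerged

V₁ = q/y₁ = 4.283/0.6594 = 6.495 m/s. Fr₁ = V₁/√(g·y₁) = 6.495/√(9.81×0.6594) = 2.554.
By Bélanger, y₂/y₁ = ½[√(1 + 8Fr₁²) − 1] = ½[√53.176 − 1] = 3.146.
y₂ = 3.146 × 0.6594 = 2.075 m.
Tailwater y_tw = 2.386 m: y_tw > y₂, so the jump is submerged.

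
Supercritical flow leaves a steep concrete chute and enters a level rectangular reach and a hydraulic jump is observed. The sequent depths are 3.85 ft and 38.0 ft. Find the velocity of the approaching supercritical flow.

For a rectangular channel the momentum equation gives q² = ½·g·y₁·y₂·(y₁ + y₂) = ½×32.2×3.85×38.0×41.9 = 98575.
q = √98575 = 314 ft²/s.
V₁ = q/y₁ = 314/3.85 = 81.5 ft/s.

V₁ = 81.5 ft/s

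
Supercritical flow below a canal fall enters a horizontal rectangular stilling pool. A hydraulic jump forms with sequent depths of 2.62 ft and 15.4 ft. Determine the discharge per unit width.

For a rectangular channel the momentum equation gives q² = ½·g·y₁·y₂·(y₁ + y₂) = ½×32.2×2.62×15.4×18.0 = 11706.
q = √11706 = 108 ft²/s.

q = 108 ft²/s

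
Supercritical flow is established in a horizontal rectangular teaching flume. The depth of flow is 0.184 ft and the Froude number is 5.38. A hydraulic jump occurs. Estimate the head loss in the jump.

Fr₁ = 5.38 (given).
By Bélanger, y₂/y₁ = ½[√(1 + 8Fr₁²) − 1] = ½[√232.6 − 1] = 7.12.
y₂ = 7.12 × 0.184 = 1.31 ft.
Head loss: ΔE = (y₂ − y₁)³/(4y₁y₂) = (1.31 − 0.184)³/(4×0.184×1.31) = 1.43/0.965 = 1.48 ft.

ΔE = 1.48 ft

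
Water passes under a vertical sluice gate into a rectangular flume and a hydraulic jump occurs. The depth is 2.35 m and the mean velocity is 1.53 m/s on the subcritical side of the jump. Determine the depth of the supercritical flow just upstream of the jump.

y₁ = 0.407 m

Fr₂ = V₂/√(g·y₂) = 1.53/√(9.81×2.35) = 0.319.
Since the conjugate-depth ratio holds either way, y₁/y₂ = ½[√(1 + 8Fr₂²) − 1] = ½[√1.812 − 1] = 0.173.
y₁ = 0.173 × 2.35 = 0.407 m.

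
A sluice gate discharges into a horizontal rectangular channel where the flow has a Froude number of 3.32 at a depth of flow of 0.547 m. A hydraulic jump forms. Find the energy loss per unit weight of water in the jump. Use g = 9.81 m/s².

Fr₁ = 3.32 (given).
Conjugate-depth relation: y₂/y₁ = ½[√(1 + 8Fr₁²) − 1] = ½[√89.18 − 1] = 4.22.
y₂ = 4.22 × 0.547 = 2.31 m.
Head loss: ΔE = (y₂ − y₁)³/(4y₁y₂) = (2.31 − 0.547)³/(4×0.547×2.31) = 5.47/5.05 = 1.08 m.

ΔE = 1.08 m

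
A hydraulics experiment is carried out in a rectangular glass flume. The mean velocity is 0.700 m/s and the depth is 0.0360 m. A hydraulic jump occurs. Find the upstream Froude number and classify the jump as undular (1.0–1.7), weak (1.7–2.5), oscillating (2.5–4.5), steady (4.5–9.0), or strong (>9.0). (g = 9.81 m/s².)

Fr₁ = V₁/√(g·y₁) = 0.700/√(9.81×0.0360) = 1.18.
Fr₁ = 1.18 lies in the undular range.

Fr₁ = 1.18; undular jump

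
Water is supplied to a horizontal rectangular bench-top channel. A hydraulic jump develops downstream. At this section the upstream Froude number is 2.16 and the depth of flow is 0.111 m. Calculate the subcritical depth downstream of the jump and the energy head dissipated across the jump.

y₂ = 0.288 m; ΔE = 0.0434 m

Fr₁ = 2.16 (given).
From the momentum equation for a rectangular channel, y₂/y₁ = ½[√(1 + 8Fr₁²) − 1] = ½[√38.32 − 1] = 2.60.
y₂ = 2.60 × 0.111 = 0.288 m.
V₁ = Fr₁·√(g·y₁) = 2.16×√(9.81×0.111) = 2.25 m/s; q = V₁·y₁ = 0.250 m²/s. V₂ = q/y₂ = 0.250/0.288 = 0.868 m/s. E₁ = y₁ + V₁²/2g = 0.370 m; E₂ = y₂ + V₂²/2g = 0.327 m. ΔE = E₁ − E₂ = 0.0434 m.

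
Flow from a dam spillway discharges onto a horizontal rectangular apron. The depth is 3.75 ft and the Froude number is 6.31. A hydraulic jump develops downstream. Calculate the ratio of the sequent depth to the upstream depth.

y₂/y₁ = 8.44

Fr₁ = 6.31 (given).
Sequent-depth ratio: y₂/y₁ = ½[√(1 + 8Fr₁²) − 1] = ½[√319.5 − 1] = 8.44.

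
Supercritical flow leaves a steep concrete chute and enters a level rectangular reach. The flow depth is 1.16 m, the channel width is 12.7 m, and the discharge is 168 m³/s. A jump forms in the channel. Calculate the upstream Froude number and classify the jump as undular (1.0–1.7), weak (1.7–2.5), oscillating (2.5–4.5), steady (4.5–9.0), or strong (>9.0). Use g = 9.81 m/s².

q = Q/b = 168/12.7 = 13.2 m²/s; V₁ = q/y₁ = 11.4 m/s. Fr₁ = V₁/√(g·y₁) = 3.38.
Fr₁ = 3.38 lies in the oscillating range.

Fr₁ = 3.38; oscillating jump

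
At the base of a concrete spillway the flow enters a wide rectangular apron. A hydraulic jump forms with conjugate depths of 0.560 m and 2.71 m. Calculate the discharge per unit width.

For a rectangular channel the momentum equation gives q² = ½·g·y₁·y₂·(y₁ + y₂) = ½×9.81×0.560×2.71×3.27 = 24.3.
q = √24.3 = 4.93 m²/s.

q = 4.93 m²/s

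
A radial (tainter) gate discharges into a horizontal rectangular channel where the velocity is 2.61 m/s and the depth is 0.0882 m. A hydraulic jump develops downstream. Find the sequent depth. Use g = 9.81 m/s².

y₂ = 0.309 m

Fr₁ = V₁/√(g·y₁) = 2.61/√(9.81×0.0882) = 2.81.
By Bélanger, y₂/y₁ = ½[√(1 + 8Fr₁²) − 1] = ½[√63.98 − 1] = 3.50.
y₂ = 3.50 × 0.0882 = 0.309 m.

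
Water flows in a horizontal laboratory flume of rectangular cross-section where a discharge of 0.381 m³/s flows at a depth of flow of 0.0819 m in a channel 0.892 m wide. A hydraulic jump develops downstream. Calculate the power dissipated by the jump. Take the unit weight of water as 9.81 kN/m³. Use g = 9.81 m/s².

P = 3.03 kW

q = Q/b = 0.381/0.892 = 0.427 m²/s; V₁ = q/y₁ = 5.22 m/s. Fr₁ = V₁/√(g·y₁) = 5.82.
By Bélanger, y₂/y₁ = ½[√(1 + 8Fr₁²) − 1] = ½[√271.8 − 1] = 7.74.
y₂ = 7.74 × 0.0819 = 0.634 m.
Head loss: ΔE = (y₂ − y₁)³/(4y₁y₂) = (0.634 − 0.0819)³/(4×0.0819×0.634) = 0.168/0.208 = 0.811 m.
P = γ·Q·ΔE = 9.81 × 0.381 × 0.811 = 3.03 kW.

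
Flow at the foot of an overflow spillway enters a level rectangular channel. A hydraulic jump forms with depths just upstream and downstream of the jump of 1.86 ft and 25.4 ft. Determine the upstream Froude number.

Fr₁ = 10.0

For a rectangular channel the momentum equation gives q² = ½·g·y₁·y₂·(y₁ + y₂) = ½×32.2×1.86×25.4×27.3 = 20735.
q = √20735 = 144 ft²/s.
V₁ = q/y₁ = 77.4 ft/s; Fr₁ = V₁/√(g·y₁) = 10.0.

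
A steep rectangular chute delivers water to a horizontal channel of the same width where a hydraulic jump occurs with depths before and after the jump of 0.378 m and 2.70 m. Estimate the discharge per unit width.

For a rectangular channel the momentum equation gives q² = ½·g·y₁·y₂·(y₁ + y₂) = ½×9.81×0.378×2.70×3.08 = 15.4.
q = √15.4 = 3.93 m²/s.

q = 3.93 m²/s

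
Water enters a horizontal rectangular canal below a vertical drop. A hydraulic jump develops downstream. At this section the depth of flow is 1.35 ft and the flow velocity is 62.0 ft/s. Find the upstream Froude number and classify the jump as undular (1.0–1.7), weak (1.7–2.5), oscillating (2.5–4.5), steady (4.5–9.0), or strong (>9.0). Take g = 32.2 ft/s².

Fr₁ = 9.40; strong jump

Fr₁ = V₁/√(g·y₁) = 62.0/√(32.2×1.35) = 9.40.
Fr₁ = 9.40 lies in the strong range.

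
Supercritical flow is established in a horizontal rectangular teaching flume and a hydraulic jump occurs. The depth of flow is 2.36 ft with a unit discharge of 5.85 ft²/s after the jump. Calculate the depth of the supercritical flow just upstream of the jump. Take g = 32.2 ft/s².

y₁ = 0.334 ft

V₂ = q/y₂ = 5.85/2.36 = 2.48 ft/s; Fr₂ = V₂/√(g·y₂) = 0.284.
The Bélanger relation is symmetric: y₁/y₂ = ½[√(1 + 8Fr₂²) − 1] = ½[√1.647 − 1] = 0.142.
y₁ = 0.142 × 2.36 = 0.334 ft.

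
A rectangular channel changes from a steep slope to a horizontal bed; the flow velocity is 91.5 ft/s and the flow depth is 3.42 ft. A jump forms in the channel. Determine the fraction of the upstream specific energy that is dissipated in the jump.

Fr₁ = V₁/√(g·y₁) = 91.5/√(32.2×3.42) = 8.72.
Sequent-depth ratio: y₂/y₁ = ½[√(1 + 8Fr₁²) − 1] = ½[√609.2 − 1] = 11.8.
y₂ = 11.8 × 3.42 = 40.5 ft.
E₁ = y₁ + V₁²/2g = 133 ft. ΔE = (y₂ − y₁)³/(4y₁y₂) = 92.0 ft. ΔE/E₁ = 92.0/133 = 0.690.

ΔE/E₁ = 0.690 (69.0%)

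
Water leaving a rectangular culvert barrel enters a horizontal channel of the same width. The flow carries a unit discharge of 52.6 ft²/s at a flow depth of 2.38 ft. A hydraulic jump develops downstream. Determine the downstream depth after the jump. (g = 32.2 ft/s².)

y₂ = 7.39 ft

V₁ = q/y₁ = 52.6/2.38 = 22.1 ft/s. Fr₁ = V₁/√(g·y₁) = 22.1/√(32.2×2.38) = 2.52.
Conjugate-depth relation: y₂/y₁ = ½[√(1 + 8Fr₁²) − 1] = ½[√51.99 − 1] = 3.11.
y₂ = 3.11 × 2.38 = 7.39 ft.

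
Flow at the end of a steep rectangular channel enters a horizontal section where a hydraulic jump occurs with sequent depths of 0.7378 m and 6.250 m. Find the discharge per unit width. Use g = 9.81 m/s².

q = 12.57 m²/s

For a rectangular channel the momentum equation gives q² = ½·g·y₁·y₂·(y₁ + y₂) = ½×9.81×0.7378×6.250×6.988 = 158.1.
q = √158.1 = 12.57 m²/s.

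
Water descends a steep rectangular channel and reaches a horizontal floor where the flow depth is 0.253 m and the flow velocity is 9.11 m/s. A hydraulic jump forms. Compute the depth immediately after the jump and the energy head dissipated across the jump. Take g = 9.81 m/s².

Fr₁ = V₁/√(g·y₁) = 9.11/√(9.81×0.253) = 5.78.
By Bélanger, y₂/y₁ = ½[√(1 + 8Fr₁²) − 1] = ½[√268.5 − 1] = 7.69.
y₂ = 7.69 × 0.253 = 1.95 m.
q = V₁·y₁ = 9.11 × 0.253 = 2.30 m²/s. V₂ = q/y₂ = 2.30/1.95 = 1.18 m/s. E₁ = y₁ + V₁²/2g = 4.48 m; E₂ = y₂ + V₂²/2g = 2.02 m. ΔE = E₁ − E₂ = 2.47 m.

y₂ = 1.95 m; ΔE = 2.47 m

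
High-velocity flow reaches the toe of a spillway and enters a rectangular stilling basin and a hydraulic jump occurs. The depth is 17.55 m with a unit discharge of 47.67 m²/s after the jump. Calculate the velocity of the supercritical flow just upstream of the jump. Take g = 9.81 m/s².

V₂ = q/y₂ = 47.67/17.55 = 2.716 m/s; Fr₂ = V₂/√(g·y₂) = 0.2070.
Applying the sequent-depth relation in reverse, y₁/y₂ = ½[√(1 + 8Fr₂²) − 1] = ½[√1.3428 − 1] = 0.07940.
y₁ = 0.07940 × 17.55 = 1.394 m.
V₁ = q/y₁ = 47.67/1.394 = 34.21 m/s.

V₁ = 34.21 m/s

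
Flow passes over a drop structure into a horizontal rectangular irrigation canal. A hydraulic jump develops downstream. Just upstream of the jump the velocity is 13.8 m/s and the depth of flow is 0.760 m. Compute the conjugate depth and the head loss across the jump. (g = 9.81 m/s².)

Fr₁ = V₁/√(g·y₁) = 13.8/√(9.81×0.760) = 5.05.
From the momentum equation for a rectangular channel, y₂/y₁ = ½[√(1 + 8Fr₁²) − 1] = ½[√205.3 − 1] = 6.66.
y₂ = 6.66 × 0.760 = 5.07 m.
Head loss: ΔE = (y₂ − y₁)³/(4y₁y₂) = (5.07 − 0.760)³/(4×0.760×5.07) = 79.8/15.4 = 5.18 m.

y₂ = 5.07 m; ΔE = 5.18 m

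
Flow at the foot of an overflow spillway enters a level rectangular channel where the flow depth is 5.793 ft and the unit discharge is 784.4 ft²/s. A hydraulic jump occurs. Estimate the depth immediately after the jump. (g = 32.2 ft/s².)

V₁ = q/y₁ = 784.4/5.793 = 135.4 ft/s. Fr₁ = V₁/√(g·y₁) = 135.4/√(32.2×5.793) = 9.914.
From the momentum equation for a rectangular channel, y₂/y₁ = ½[√(1 + 8Fr₁²) − 1] = ½[√787.32 − 1] = 13.53.
y₂ = 13.53 × 5.793 = 78.38 ft.

y₂ = 78.38 ft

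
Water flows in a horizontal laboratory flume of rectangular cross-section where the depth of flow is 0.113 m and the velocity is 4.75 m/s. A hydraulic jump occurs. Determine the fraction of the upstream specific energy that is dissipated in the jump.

ΔE/E₁ = 0.446 (44.6%)

Fr₁ = V₁/√(g·y₁) = 4.75/√(9.81×0.113) = 4.51.
By Bélanger, y₂/y₁ = ½[√(1 + 8Fr₁²) − 1] = ½[√163.8 − 1] = 5.90.
y₂ = 5.90 × 0.113 = 0.667 m.
E₁ = y₁ + V₁²/2g = 1.26 m. ΔE = (y₂ − y₁)³/(4y₁y₂) = 0.563 m. ΔE/E₁ = 0.563/1.26 = 0.446.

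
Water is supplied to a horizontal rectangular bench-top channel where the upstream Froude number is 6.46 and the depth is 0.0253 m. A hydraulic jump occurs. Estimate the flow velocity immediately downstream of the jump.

V₂ = 0.372 m/s

Fr₁ = 6.46 (given).
By Bélanger, y₂/y₁ = ½[√(1 + 8Fr₁²) − 1] = ½[√334.9 − 1] = 8.65.
y₂ = 8.65 × 0.0253 = 0.219 m.
V₁ = Fr₁·√(g·y₁) = 6.46×√(9.81×0.0253) = 3.22 m/s; q = V₁·y₁ = 0.0814 m²/s.
V₂ = q/y₂ = 0.0814/0.219 = 0.372 m/s.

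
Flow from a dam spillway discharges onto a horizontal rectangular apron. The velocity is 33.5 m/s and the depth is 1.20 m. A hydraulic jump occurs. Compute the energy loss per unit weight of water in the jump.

Fr₁ = V₁/√(g·y₁) = 33.5/√(9.81×1.20) = 9.76.
Bélanger equation: y₂/y₁ = ½[√(1 + 8Fr₁²) − 1] = ½[√763.7 − 1] = 13.3.
y₂ = 13.3 × 1.20 = 16.0 m.
Head loss: ΔE = (y₂ − y₁)³/(4y₁y₂) = (16.0 − 1.20)³/(4×1.20×16.0) = 3229/76.7 = 42.1 m.

ΔE = 42.1 m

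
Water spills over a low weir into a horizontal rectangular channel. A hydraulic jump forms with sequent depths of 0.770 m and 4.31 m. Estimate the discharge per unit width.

For a rectangular channel the momentum equation gives q² = ½·g·y₁·y₂·(y₁ + y₂) = ½×9.81×0.770×4.31×5.08 = 82.7.
q = √82.7 = 9.09 m²/s.

q = 9.09 m²/s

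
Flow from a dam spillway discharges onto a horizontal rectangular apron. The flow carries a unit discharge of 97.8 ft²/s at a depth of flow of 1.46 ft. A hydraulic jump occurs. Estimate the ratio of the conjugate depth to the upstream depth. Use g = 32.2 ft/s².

y₂/y₁ = 13.3

V₁ = q/y₁ = 97.8/1.46 = 67.0 ft/s. Fr₁ = V₁/√(g·y₁) = 67.0/√(32.2×1.46) = 9.77.
From the momentum equation for a rectangular channel, y₂/y₁ = ½[√(1 + 8Fr₁²) − 1] = ½[√764.6 − 1] = 13.3.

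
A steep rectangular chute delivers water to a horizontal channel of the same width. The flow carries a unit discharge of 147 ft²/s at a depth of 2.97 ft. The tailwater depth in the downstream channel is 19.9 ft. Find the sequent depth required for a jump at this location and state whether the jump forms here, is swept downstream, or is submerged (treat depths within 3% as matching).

V₁ = q/y₁ = 147/2.97 = 49.5 ft/s. Fr₁ = V₁/√(g·y₁) = 49.5/√(32.2×2.97) = 5.06.
By Bélanger, y₂/y₁ = ½[√(1 + 8Fr₁²) − 1] = ½[√205.9 − 1] = 6.68.
y₂ = 6.68 × 2.97 = 19.8 ft.
Tailwater y_tw = 19.9 ft: y_tw ≈ y₂, so the jump forms here.

y₂ = 19.8 ft; the jump forms here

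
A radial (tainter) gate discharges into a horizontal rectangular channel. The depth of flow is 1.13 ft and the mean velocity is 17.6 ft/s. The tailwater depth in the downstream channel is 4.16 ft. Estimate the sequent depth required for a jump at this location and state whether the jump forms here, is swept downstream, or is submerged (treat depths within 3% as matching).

y₂ = 4.13 ft; the jump forms here

Fr₁ = V₁/√(g·y₁) = 17.6/√(32.2×1.13) = 2.92.
Sequent-depth ratio: y₂/y₁ = ½[√(1 + 8Fr₁²) − 1] = ½[√69.11 − 1] = 3.66.
y₂ = 3.66 × 1.13 = 4.13 ft.
Tailwater y_tw = 4.16 ft: y_tw ≈ y₂, so the jump forms here.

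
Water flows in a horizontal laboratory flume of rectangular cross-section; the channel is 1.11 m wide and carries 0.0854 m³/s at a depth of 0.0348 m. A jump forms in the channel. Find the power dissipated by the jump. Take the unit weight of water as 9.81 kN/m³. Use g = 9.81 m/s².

q = Q/b = 0.0854/1.11 = 0.0769 m²/s; V₁ = q/y₁ = 2.21 m/s. Fr₁ = V₁/√(g·y₁) = 3.78.
Conjugate-depth relation: y₂/y₁ = ½[√(1 + 8Fr₁²) − 1] = ½[√115.5 − 1] = 4.87.
y₂ = 4.87 × 0.0348 = 0.170 m.
V₂ = q/y₂ = 0.0769/0.170 = 0.454 m/s. E₁ = y₁ + V₁²/2g = 0.284 m; E₂ = y₂ + V₂²/2g = 0.180 m. ΔE = E₁ − E₂ = 0.104 m.
P = γ·Q·ΔE = 9.81 × 0.0854 × 0.104 = 0.0870 kW.

P = 0.0870 kW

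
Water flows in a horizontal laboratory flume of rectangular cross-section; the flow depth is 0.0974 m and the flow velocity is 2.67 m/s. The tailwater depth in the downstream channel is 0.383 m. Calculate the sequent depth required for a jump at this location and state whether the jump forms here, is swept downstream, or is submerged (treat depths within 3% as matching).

y₂ = 0.331 m; the jump is submerged

Fr₁ = V₁/√(g·y₁) = 2.67/√(9.81×0.0974) = 2.73.
From the momentum equation for a rectangular channel, y₂/y₁ = ½[√(1 + 8Fr₁²) − 1] = ½[√60.69 − 1] = 3.40.
y₂ = 3.40 × 0.0974 = 0.331 m.
Tailwater y_tw = 0.383 m: y_tw > y₂, so the jump is submerged.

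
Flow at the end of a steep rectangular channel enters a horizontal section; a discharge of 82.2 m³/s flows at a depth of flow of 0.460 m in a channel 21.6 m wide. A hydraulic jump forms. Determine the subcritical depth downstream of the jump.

y₂ = 2.31 m

q = Q/b = 82.2/21.6 = 3.81 m²/s; V₁ = q/y₁ = 8.27 m/s. Fr₁ = V₁/√(g·y₁) = 3.89.
Conjugate-depth relation: y₂/y₁ = ½[√(1 + 8Fr₁²) − 1] = ½[√122.3 − 1] = 5.03.
y₂ = 5.03 × 0.460 = 2.31 m.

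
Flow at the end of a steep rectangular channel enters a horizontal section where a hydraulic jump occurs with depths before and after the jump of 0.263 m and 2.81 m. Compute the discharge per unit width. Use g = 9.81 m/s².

For a rectangular channel the momentum equation gives q² = ½·g·y₁·y₂·(y₁ + y₂) = ½×9.81×0.263×2.81×3.07 = 11.1.
q = √11.1 = 3.34 m²/s.

q = 3.34 m²/s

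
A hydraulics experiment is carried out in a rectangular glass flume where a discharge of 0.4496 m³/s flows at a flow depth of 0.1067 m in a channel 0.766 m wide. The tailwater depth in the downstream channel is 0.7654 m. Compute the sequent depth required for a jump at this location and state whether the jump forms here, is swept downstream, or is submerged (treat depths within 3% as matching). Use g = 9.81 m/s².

y₂ = 0.7597 m; the jump forms here

q = Q/b = 0.4496/0.766 = 0.5869 m²/s; V₁ = q/y₁ = 5.501 m/s. Fr₁ = V₁/√(g·y₁) = 5.377.
Bélanger equation: y₂/y₁ = ½[√(1 + 8Fr₁²) − 1] = ½[√232.27 − 1] = 7.120.
y₂ = 7.120 × 0.1067 = 0.7597 m.
Tailwater y_tw = 0.7654 m: y_tw ≈ y₂, so the jump forms here.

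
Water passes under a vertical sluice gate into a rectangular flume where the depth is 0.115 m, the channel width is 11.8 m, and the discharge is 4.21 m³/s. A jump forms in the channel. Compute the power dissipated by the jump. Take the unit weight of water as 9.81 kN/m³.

q = Q/b = 4.21/11.8 = 0.357 m²/s; V₁ = q/y₁ = 3.10 m/s. Fr₁ = V₁/√(g·y₁) = 2.92.
Sequent-depth ratio: y₂/y₁ = ½[√(1 + 8Fr₁²) − 1] = ½[√69.25 − 1] = 3.66.
y₂ = 3.66 × 0.115 = 0.421 m.
V₂ = q/y₂ = 0.357/0.421 = 0.847 m/s. E₁ = y₁ + V₁²/2g = 0.606 m; E₂ = y₂ + V₂²/2g = 0.458 m. ΔE = E₁ − E₂ = 0.148 m.
P = γ·Q·ΔE = 9.81 × 4.21 × 0.148 = 6.11 kW.

P = 6.11 kW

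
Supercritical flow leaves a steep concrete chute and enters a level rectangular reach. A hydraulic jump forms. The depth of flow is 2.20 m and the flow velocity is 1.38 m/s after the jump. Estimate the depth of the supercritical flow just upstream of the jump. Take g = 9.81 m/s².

Fr₂ = V₂/√(g·y₂) = 1.38/√(9.81×2.20) = 0.297.
Applying the sequent-depth relation in reverse, y₁/y₂ = ½[√(1 + 8Fr₂²) − 1] = ½[√1.706 − 1] = 0.153.
y₁ = 0.153 × 2.20 = 0.337 m.

y₁ = 0.337 m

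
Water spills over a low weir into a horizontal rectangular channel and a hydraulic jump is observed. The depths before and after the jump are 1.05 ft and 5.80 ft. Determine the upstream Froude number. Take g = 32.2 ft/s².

For a rectangular channel the momentum equation gives q² = ½·g·y₁·y₂·(y₁ + y₂) = ½×32.2×1.05×5.80×6.85 = 672.
q = √672 = 25.9 ft²/s.
V₁ = q/y₁ = 24.7 ft/s; Fr₁ = V₁/√(g·y₁) = 4.24.

Fr₁ = 4.24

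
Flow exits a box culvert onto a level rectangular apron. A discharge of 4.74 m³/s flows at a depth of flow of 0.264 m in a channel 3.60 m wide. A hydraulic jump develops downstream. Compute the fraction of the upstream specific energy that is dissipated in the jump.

q = Q/b = 4.74/3.60 = 1.32 m²/s; V₁ = q/y₁ = 4.99 m/s. Fr₁ = V₁/√(g·y₁) = 3.10.
Sequent-depth ratio: y₂/y₁ = ½[√(1 + 8Fr₁²) − 1] = ½[√77.84 − 1] = 3.91.
y₂ = 3.91 × 0.264 = 1.03 m.
E₁ = y₁ + V₁²/2g = 1.53 m. ΔE = (y₂ − y₁)³/(4y₁y₂) = 0.416 m. ΔE/E₁ = 0.416/1.53 = 0.272.

ΔE/E₁ = 0.272 (27.2%)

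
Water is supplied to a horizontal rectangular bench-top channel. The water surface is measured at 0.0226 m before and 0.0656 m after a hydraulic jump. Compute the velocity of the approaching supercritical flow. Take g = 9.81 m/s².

V₁ = 1.12 m/s

For a rectangular channel the momentum equation gives q² = ½·g·y₁·y₂·(y₁ + y₂) = ½×9.81×0.0226×0.0656×0.0882 = 0.000641.
q = √0.000641 = 0.0253 m²/s.
V₁ = q/y₁ = 0.0253/0.0226 = 1.12 m/s.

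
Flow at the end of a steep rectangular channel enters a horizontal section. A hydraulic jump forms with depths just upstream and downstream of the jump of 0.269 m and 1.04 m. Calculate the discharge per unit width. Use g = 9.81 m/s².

q = 1.34 m²/s

For a rectangular channel the momentum equation gives q² = ½·g·y₁·y₂·(y₁ + y₂) = ½×9.81×0.269×1.04×1.31 = 1.80.
q = √1.80 = 1.34 m²/s.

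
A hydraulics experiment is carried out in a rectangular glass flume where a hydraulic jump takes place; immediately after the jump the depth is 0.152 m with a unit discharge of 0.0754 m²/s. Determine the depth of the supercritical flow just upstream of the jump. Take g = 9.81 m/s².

y₁ = 0.0398 m

V₂ = q/y₂ = 0.0754/0.152 = 0.496 m/s; Fr₂ = V₂/√(g·y₂) = 0.406.
Since the conjugate-depth ratio holds either way, y₁/y₂ = ½[√(1 + 8Fr₂²) − 1] = ½[√2.320 − 1] = 0.262.
y₁ = 0.262 × 0.152 = 0.0398 m.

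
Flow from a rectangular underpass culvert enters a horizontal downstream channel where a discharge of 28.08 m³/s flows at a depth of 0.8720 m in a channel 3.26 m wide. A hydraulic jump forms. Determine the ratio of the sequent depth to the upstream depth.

y₂/y₁ = 4.302

q = Q/b = 28.08/3.26 = 8.613 m²/s; V₁ = q/y₁ = 9.878 m/s. Fr₁ = V₁/√(g·y₁) = 3.377.
By Bélanger, y₂/y₁ = ½[√(1 + 8Fr₁²) − 1] = ½[√92.250 − 1] = 4.302.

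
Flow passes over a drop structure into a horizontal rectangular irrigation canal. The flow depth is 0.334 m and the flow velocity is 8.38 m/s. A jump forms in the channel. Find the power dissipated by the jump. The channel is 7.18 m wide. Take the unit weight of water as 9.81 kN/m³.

P = 353 kW

Fr₁ = V₁/√(g·y₁) = 8.38/√(9.81×0.334) = 4.63.
Bélanger equation: y₂/y₁ = ½[√(1 + 8Fr₁²) − 1] = ½[√172.5 − 1] = 6.07.
y₂ = 6.07 × 0.334 = 2.03 m.
q = V₁·y₁ = 8.38 × 0.334 = 2.80 m²/s. V₂ = q/y₂ = 2.80/2.03 = 1.38 m/s. E₁ = y₁ + V₁²/2g = 3.91 m; E₂ = y₂ + V₂²/2g = 2.12 m. ΔE = E₁ − E₂ = 1.79 m.
Q = q·b = 2.80 × 7.18 = 20.1 m³/s. P = γ·Q·ΔE = 9.81 × 20.1 × 1.79 = 353 kW.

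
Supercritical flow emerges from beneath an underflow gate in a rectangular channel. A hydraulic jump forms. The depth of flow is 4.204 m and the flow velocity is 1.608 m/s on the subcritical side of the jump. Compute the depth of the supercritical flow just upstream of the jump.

Fr₂ = V₂/√(g·y₂) = 1.608/√(9.81×4.204) = 0.2504.
The Bélanger relation is symmetric: y₁/y₂ = ½[√(1 + 8Fr₂²) − 1] = ½[√1.5016 − 1] = 0.1127.
y₁ = 0.1127 × 4.204 = 0.4738 m.

y₁ = 0.4738 m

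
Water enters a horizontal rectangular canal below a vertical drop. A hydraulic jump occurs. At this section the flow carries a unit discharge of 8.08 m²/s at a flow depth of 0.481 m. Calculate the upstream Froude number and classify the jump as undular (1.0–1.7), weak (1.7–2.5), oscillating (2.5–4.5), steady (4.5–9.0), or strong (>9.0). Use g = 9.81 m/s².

V₁ = q/y₁ = 8.08/0.481 = 16.8 m/s. Fr₁ = V₁/√(g·y₁) = 16.8/√(9.81×0.481) = 7.73.
Fr₁ = 7.73 lies in the steady range.

Fr₁ = 7.73; steady jump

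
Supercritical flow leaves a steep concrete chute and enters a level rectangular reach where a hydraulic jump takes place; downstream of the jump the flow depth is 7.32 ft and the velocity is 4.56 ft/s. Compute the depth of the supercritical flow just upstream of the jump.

y₁ = 1.12 ft

Fr₂ = V₂/√(g·y₂) = 4.56/√(32.2×7.32) = 0.297.
The Bélanger relation is symmetric: y₁/y₂ = ½[√(1 + 8Fr₂²) − 1] = ½[√1.706 − 1] = 0.153.
y₁ = 0.153 × 7.32 = 1.12 ft.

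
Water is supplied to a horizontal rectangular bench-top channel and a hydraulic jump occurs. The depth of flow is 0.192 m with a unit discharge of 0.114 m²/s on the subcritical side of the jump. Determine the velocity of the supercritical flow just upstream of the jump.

V₂ = q/y₂ = 0.114/0.192 = 0.594 m/s; Fr₂ = V₂/√(g·y₂) = 0.433.
Since the conjugate-depth ratio holds either way, y₁/y₂ = ½[√(1 + 8Fr₂²) − 1] = ½[√2.497 − 1] = 0.290.
y₁ = 0.290 × 0.192 = 0.0557 m.
V₁ = q/y₁ = 0.114/0.0557 = 2.05 m/s.

V₁ = 2.05 m/s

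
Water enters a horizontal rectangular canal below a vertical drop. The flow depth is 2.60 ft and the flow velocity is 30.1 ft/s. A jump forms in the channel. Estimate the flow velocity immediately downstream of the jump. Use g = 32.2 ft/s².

V₂ = 7.20 ft/s

Fr₁ = V₁/√(g·y₁) = 30.1/√(32.2×2.60) = 3.29.
Sequent-depth ratio: y₂/y₁ = ½[√(1 + 8Fr₁²) − 1] = ½[√87.58 − 1] = 4.18.
y₂ = 4.18 × 2.60 = 10.9 ft.
q = V₁·y₁ = 30.1 × 2.60 = 78.3 ft²/s.
V₂ = q/y₂ = 78.3/10.9 = 7.20 ft/s.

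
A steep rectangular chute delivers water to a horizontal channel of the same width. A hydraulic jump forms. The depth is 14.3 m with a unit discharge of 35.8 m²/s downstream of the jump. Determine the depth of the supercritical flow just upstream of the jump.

y₁ = 1.18 m

V₂ = q/y₂ = 35.8/14.3 = 2.50 m/s; Fr₂ = V₂/√(g·y₂) = 0.211.
Since the conjugate-depth ratio holds either way, y₁/y₂ = ½[√(1 + 8Fr₂²) − 1] = ½[√1.357 − 1] = 0.0825.
y₁ = 0.0825 × 14.3 = 1.18 m.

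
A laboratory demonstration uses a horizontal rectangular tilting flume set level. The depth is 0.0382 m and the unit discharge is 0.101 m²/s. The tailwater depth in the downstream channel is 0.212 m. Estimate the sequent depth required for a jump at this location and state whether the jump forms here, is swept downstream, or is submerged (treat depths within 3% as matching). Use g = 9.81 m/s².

V₁ = q/y₁ = 0.101/0.0382 = 2.64 m/s. Fr₁ = V₁/√(g·y₁) = 2.64/√(9.81×0.0382) = 4.32.
Conjugate-depth relation: y₂/y₁ = ½[√(1 + 8Fr₁²) − 1] = ½[√150.2 − 1] = 5.63.
y₂ = 5.63 × 0.0382 = 0.215 m.
Tailwater y_tw = 0.212 m: y_tw ≈ y₂, so the jump forms here.

y₂ = 0.215 m; the jump forms here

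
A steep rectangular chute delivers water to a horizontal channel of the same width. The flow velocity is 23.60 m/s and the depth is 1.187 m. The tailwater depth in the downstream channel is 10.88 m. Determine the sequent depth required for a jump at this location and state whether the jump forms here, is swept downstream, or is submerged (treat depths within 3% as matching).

y₂ = 11.03 m; the jump forms here

Fr₁ = V₁/√(g·y₁) = 23.60/√(9.81×1.187) = 6.916.
From the momentum equation for a rectangular channel, y₂/y₁ = ½[√(1 + 8Fr₁²) − 1] = ½[√383.64 − 1] = 9.293.
y₂ = 9.293 × 1.187 = 11.03 m.
Tailwater y_tw = 10.88 m: y_tw ≈ y₂, so the jump forms here.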